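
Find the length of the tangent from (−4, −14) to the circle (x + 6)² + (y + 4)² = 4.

Centre (−6, −4), r² = 4. |PO|² = (2)² + (−10)² = 104.
Power of the point: PT² = |PO|² − r² = 100, so PT = 10.

10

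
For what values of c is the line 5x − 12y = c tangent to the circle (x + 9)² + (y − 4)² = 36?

The line touches the circle iff its distance from (−9, 4) is 6:
|5·(−9) − 12·4 − c| / √169 = 6
|c − (−93)| = 6·13, so c = −15 or c = −171.

c = −171 or c = −15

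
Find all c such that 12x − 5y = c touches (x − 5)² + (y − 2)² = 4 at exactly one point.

Tangency holds when the distance from the centre (5, 2) to the line equals the radius 2:
|12·5 − 5·2 − c| / √169 = 2
|c − (50)| = 2·13, so c = 76 or c = 24.

c = 24 or c = 76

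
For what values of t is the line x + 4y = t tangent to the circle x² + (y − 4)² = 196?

The line touches the circle iff its distance from (0, 4) is 14:
|1·0 + 4·4 − t| / √17 = 14
|t − (16)| = 14√17.

t = 16 ± 14√17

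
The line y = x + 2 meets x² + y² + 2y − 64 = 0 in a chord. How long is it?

11√2

The distance from (0, −1) to the line is 3/√2, and r² = 65.
Half the chord is √(r² − d²) = √(121/2), so the full chord is 11√2.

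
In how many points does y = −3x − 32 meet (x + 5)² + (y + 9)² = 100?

Centre (−5, −9), r² = 100. Distance² from centre to line = (8)²/10 = 32/5.
Since d² < r², the line cuts the circle twice.

2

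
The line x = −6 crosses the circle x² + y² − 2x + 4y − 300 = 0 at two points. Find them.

(−6, −18) and (−6, 14)

The line gives x = −6. Substituting into the circle:
y² + 4y − 252 = 0
y = 14 or y = −18, giving (−6, 14) and (−6, −18).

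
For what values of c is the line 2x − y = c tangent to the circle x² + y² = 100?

The line touches the circle iff its distance from (0, 0) is 10:
|2·0 − 1·0 − c| / √5 = 10
|c| = 10√5.

c = ±10√5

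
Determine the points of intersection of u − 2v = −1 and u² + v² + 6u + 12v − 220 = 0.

(−19, −9) and (9, 5)

From the line, v = (1 + u)/2. Substituting:
5u² + 50u − 855 = 0  ⟹  u² + 10u − 171 = 0
u = 9 or u = −19, giving (9, 5) and (−19, −9).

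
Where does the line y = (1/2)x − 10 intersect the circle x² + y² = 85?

(2, −9) and (6, −7)

From the line, y = (−20 + x)/2. Substituting:
5x² − 40x + 60 = 0  ⟹  x² − 8x + 12 = 0
x = 6 or x = 2, giving (6, −7) and (2, −9).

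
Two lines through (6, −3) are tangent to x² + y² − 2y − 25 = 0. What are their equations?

5x + y = 27 and x − 5y = 21

A line y − (−3) = m(x − (6)) is tangent when its distance from (0, 1) is √26:
[m·(−6) − (4)]² = 26(m² + 1)
5m² + 24m − 5 = 0, so m = −5 or m = 1/5.
With m = −5: 5x + y = 27. With m = 1/5: x − 5y = 21.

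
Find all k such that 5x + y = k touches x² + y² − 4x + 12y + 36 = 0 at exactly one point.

k = 4 ± 2√26

For a tangent, require d(centre, line) = r = 2.
|5·2 + 1·(−6) − k| / √26 = 2
|k − (4)| = 2√26.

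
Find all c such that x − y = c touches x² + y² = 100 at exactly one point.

For a tangent, require d(centre, line) = r = 10.
|1·0 − 1·0 − c| / √2 = 10
|c| = 10√2.

c = ±10√2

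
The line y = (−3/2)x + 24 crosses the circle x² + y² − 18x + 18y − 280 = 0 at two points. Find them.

(8, 12) and (28, −18)

Substitute y = (48 − 3x)/2:
13x² − 468x + 2912 = 0  ⟹  x² − 36x + 224 = 0
x = 28 or x = 8, giving (28, −18) and (8, 12).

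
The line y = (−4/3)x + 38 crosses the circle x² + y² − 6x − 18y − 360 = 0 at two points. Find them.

Express y = (114 − 4x)/3 and substitute into the circle:
25x² − 750x + 3600 = 0  ⟹  x² − 30x + 144 = 0
x = 24 or x = 6, giving (24, 6) and (6, 30).

(6, 30) and (24, 6)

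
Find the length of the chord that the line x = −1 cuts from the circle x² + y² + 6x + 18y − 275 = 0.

38

The distance from (−3, −9) to the line is 2, and r² = 365.
Chord = 2√(r² − d²) = 2·√(361) = 38.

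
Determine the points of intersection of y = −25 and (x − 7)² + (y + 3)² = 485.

Express y = −25 and substitute into the circle:
x² − 14x + 48 = 0
x = 8 or x = 6, giving (8, −25) and (6, −25).

(6, −25) and (8, −25)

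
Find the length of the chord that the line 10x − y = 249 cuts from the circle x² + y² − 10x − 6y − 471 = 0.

The distance from (5, 3) to the line is 202/√101, and r² = 505.
Half the chord is √(r² − d²) = √(101), so the full chord is 2√101.

2√101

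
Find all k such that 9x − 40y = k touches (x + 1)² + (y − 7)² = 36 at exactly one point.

k = −535 or k = −43

Tangency holds when the distance from the centre (−1, 7) to the line equals the radius 6:
|9·(−1) − 40·7 − k| / √1681 = 6
|k − (−289)| = 6·41, so k = −43 or k = −535.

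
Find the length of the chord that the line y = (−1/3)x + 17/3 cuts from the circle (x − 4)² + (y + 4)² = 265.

Centre (4, −4), r² = 265. Perpendicular distance d from centre to line = |−25| / √10 = 25/√10.
Half the chord is √(r² − d²) = √(405/2), so the full chord is 9√10.

9√10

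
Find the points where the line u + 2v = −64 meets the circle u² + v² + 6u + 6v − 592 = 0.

Express v = (−64 − u)/2 and substitute into the circle:
5u² + 140u + 960 = 0  ⟹  u² + 28u + 192 = 0
u = −12 or u = −16, giving (−12, −26) and (−16, −24).

(−16, −24) and (−12, −26)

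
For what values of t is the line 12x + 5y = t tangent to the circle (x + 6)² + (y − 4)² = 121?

t = −195 or t = 91

The line touches the circle iff its distance from (−6, 4) is 11:
|12·(−6) + 5·4 − t| / √169 = 11
|t − (−52)| = 11·13, so t = 91 or t = −195.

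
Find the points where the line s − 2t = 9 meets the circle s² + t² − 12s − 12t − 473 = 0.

Substitute t = (−9 + s)/2:
5s² − 90s − 1595 = 0  ⟹  s² − 18s − 319 = 0
s = 29 or s = −11, giving (29, 10) and (−11, −10).

(−11, −10) and (29, 10)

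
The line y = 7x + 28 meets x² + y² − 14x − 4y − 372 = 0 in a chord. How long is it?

Substitute y = 7x + 28:
50x² + 350x + 300 = 0  ⟹  x² + 7x + 6 = 0
x = −1 or x = −6, giving (−1, 21) and (−6, −14).
Chord length = distance between (−1, 21) and (−6, −14) = √1250 = 25√2.

25√2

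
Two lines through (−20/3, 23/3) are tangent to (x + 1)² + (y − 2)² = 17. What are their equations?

4x + y = −19 and x + 4y = 24

Let a tangent through (−20/3, 23/3) have slope m. Its distance from (−1, 2) must equal √17:
[m·(17/3) − (−17/3)]² = 17(m² + 1)
4m² + 17m + 4 = 0, so m = −4 or m = −1/4.
Through (−20/3, 23/3) these give 4x + y = −19 and x + 4y = 24.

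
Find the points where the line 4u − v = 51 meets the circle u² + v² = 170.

Substitute v = 4u − 51:
17u² − 408u + 2431 = 0  ⟹  u² − 24u + 143 = 0
u = 13 or u = 11, giving (13, 1) and (11, −7).

(11, −7) and (13, 1)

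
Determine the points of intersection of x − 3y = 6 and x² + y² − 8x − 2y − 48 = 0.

(−3, −3) and (12, 2)

From the line, y = (−6 + x)/3. Substituting:
10x² − 90x − 360 = 0  ⟹  x² − 9x − 36 = 0
x = 12 or x = −3, giving (12, 2) and (−3, −3).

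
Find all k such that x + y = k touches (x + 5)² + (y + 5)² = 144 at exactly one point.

k = −10 ± 12√2

The line touches the circle iff its distance from (−5, −5) is 12:
|1·(−5) + 1·(−5) − k| / √2 = 12
|k − (−10)| = 12√2.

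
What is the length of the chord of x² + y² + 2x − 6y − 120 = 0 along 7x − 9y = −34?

2√130

From the line, y = (34 + 7x)/9. Substituting:
130x² + 260x − 10400 = 0  ⟹  x² + 2x − 80 = 0
x = 8 or x = −10, giving (8, 10) and (−10, −4).
Chord length = distance between (8, 10) and (−10, −4) = √520 = 2√130.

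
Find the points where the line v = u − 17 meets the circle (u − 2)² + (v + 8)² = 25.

(5, −12) and (6, −11)

From the line, v = u − 17. Substituting:
2u² − 22u + 60 = 0  ⟹  u² − 11u + 30 = 0
u = 6 or u = 5, giving (6, −11) and (5, −12).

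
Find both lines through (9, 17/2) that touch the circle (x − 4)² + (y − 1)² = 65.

x + 8y = 77 and 7x + 4y = 97

A line y − (17/2) = m(x − (9)) is tangent when its distance from (4, 1) is √65:
(−5m − (−15/2))² = 65(m² + 1)
32m² + 60m + 7 = 0, so m = −1/8 or m = −7/4.
Through (9, 17/2) these give x + 8y = 77 and 7x + 4y = 97.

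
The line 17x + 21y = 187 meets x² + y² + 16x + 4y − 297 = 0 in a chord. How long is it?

√730

The distance from (−8, −2) to the line is 365/√730, and r² = 365.
Half the chord is √(r² − d²) = √(365/2), so the full chord is √730.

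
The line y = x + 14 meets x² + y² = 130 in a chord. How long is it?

8√2

Centre (0, 0), r² = 130. Perpendicular distance d from centre to line = |14| / √2 = 14/√2.
Half the chord is √(r² − d²) = √(32), so the full chord is 8√2.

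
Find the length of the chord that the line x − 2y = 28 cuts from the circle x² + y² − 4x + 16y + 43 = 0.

2√5

The distance from (2, −8) to the line is 10/√5, and r² = 25.
Chord = 2√(r² − d²) = 2·√(5) = 2√5.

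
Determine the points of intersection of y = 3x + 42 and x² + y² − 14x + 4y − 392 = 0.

From the line, y = 3x + 42. Substituting:
10x² + 250x + 1540 = 0  ⟹  x² + 25x + 154 = 0
x = −11 or x = −14, giving (−11, 9) and (−14, 0).

(−14, 0) and (−11, 9)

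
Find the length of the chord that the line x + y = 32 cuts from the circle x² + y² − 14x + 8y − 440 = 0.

13√2

The distance from (7, −4) to the line is 29/√2, and r² = 505.
Half the chord is √(r² − d²) = √(169/2), so the full chord is 13√2.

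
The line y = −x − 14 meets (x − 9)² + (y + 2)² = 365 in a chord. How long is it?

Express y = −x − 14 and substitute into the circle:
2x² + 6x − 140 = 0  ⟹  x² + 3x − 70 = 0
x = 7 or x = −10, giving (7, −21) and (−10, −4).
Chord length = distance between (7, −21) and (−10, −4) = √578 = 17√2.

17√2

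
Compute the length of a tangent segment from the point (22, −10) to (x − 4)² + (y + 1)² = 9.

Centre (4, −1), r² = 9. |PO|² = (18)² + (−9)² = 405.
The tangent meets the radius at right angles, so tangent² = |PO|² − r² = 405 − 9 = 396.

6√11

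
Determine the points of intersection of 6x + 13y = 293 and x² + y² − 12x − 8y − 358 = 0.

(−1, 23) and (25, 11)

Express y = (293 − 6x)/13 and substitute into the circle:
205x² − 4920x − 5125 = 0  ⟹  x² − 24x − 25 = 0
x = 25 or x = −1, giving (25, 11) and (−1, 23).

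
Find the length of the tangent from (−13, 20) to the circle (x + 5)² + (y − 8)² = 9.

√199

With centre O = (−5, 8), |OP|² = 208 and r² = 9.
Power of the point: PT² = |PO|² − r² = 199, so PT = √199.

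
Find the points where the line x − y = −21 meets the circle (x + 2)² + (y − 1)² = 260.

(−18, 3) and (−4, 17)

Substitute y = x + 21:
2x² + 44x + 144 = 0  ⟹  x² + 22x + 72 = 0
x = −4 or x = −18, giving (−4, 17) and (−18, 3).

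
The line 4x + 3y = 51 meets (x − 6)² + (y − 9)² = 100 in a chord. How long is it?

The distance from (6, 9) to the line is 0/√25, and r² = 100.
Half the chord is √(r² − d²) = √(100), so the full chord is 20.

20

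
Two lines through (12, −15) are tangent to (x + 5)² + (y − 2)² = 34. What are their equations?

Write the tangent as mx − y + (−15 − m·(12)) = 0 and set its distance from the centre to √34:
[m·(−17) − (17)]² = 34(m² + 1)
15m² + 34m + 15 = 0, so m = −5/3 or m = −3/5.
Through (12, −15) these give 5x + 3y = 15 and 3x + 5y = −39.

5x + 3y = 15 and 3x + 5y = −39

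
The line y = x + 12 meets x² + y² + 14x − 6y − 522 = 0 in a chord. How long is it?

From the line, y = x + 12. Substituting:
2x² + 32x − 450 = 0  ⟹  x² + 16x − 225 = 0
x = 9 or x = −25, giving (9, 21) and (−25, −13).
|(9, 21) − (−25, −13)| = √((34)² + (34)²) = 34√2.

34√2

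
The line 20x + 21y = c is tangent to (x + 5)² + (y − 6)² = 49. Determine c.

For a tangent, require d(centre, line) = r = 7.
|20·(−5) + 21·6 − c| / √841 = 7
|c − (26)| = 7·29, so c = 229 or c = −177.

c = −177 or c = 229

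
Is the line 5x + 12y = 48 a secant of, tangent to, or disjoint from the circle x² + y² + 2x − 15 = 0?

disjoint

d² = (5·(−1) + 12·0 − (48))²/169 = 2809/169; r² = 16.
Since d² > r², the line lies outside the circle.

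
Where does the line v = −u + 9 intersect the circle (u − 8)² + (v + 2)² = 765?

From the line, v = −u + 9. Substituting:
2u² − 38u − 580 = 0  ⟹  u² − 19u − 290 = 0
u = 29 or u = −10, giving (29, −20) and (−10, 19).

(−10, 19) and (29, −20)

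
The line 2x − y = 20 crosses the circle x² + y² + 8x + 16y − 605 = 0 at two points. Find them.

(−7, −34) and (15, 10)

From the line, y = 2x − 20. Substituting:
5x² − 40x − 525 = 0  ⟹  x² − 8x − 105 = 0
x = 15 or x = −7, giving (15, 10) and (−7, −34).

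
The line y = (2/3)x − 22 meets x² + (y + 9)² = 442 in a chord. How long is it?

10√13

The distance from (0, −9) to the line is 39/√13, and r² = 442.
Half the chord is √(r² − d²) = √(325), so the full chord is 10√13.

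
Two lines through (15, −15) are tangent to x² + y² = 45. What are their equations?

Write the tangent as mx − y + (−15 − m·(15)) = 0 and set its distance from the centre to 3√5:
[m·(−15) − (15)]² = 45(m² + 1)
2m² + 5m + 2 = 0, so m = −1/2 or m = −2.
Through (15, −15) these give x + 2y = −15 and 2x + y = 15.

x + 2y = −15 and 2x + y = 15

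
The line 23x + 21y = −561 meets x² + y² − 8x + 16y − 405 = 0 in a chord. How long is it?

√970

From the line, y = (−561 − 23x)/21. Substituting:
970x² + 14550x − 52380 = 0  ⟹  x² + 15x − 54 = 0
x = 3 or x = −18, giving (3, −30) and (−18, −7).
Chord length = distance between (3, −30) and (−18, −7) = √970 = √970.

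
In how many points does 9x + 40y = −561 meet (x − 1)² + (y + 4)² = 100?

1

Centre (1, −4), r² = 100. Distance² from centre to line = (410)²/1681 = 100.
Since d² = r², the line is tangent.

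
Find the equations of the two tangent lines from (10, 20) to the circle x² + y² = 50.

Write the tangent as mx − y + (20 − m·(10)) = 0 and set its distance from the centre to 5√2:
(−10m − (−20))² = 50(m² + 1)
m² − 8m + 7 = 0, so m = 7 or m = 1.
Through (10, 20) these give 7x − y = 50 and x − y = −10.

7x − y = 50 and x − y = −10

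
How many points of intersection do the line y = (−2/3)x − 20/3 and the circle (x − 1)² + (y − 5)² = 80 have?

0

d² = (2·1 + 3·5 − (−20))²/13 = 1369/13; r² = 80.
Since d² > r², the line lies outside the circle.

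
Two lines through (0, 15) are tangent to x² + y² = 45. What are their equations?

Let a tangent through (0, 15) have slope m. Its distance from (0, 0) must equal 3√5:
[m·(0) − (−15)]² = 45(m² + 1)
m² − 4 = 0, so m = 2 or m = −2.
Through (0, 15) these give 2x − y = −15 and 2x + y = 15.

2x − y = −15 and 2x + y = 15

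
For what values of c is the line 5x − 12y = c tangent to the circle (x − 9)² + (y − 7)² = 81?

c = −156 or c = 78

For a tangent, require d(centre, line) = r = 9.
|5·9 − 12·7 − c| / √169 = 9
|c − (−39)| = 9·13, so c = 78 or c = −156.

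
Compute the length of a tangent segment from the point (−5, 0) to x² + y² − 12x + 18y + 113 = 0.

The centre is (6, −9) and r = 2. The square of the distance from P to the centre is 121 + 81 = 202.
The tangent meets the radius at right angles, so tangent² = |PO|² − r² = 202 − 4 = 198.

3√22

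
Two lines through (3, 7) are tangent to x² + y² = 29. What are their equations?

2x − 5y = −29 and 5x + 2y = 29

A line y − (7) = m(x − (3)) is tangent when its distance from (0, 0) is √29:
(−3m − (−7))² = 29(m² + 1)
10m² + 21m − 10 = 0, so m = 2/5 or m = −5/2.
With m = 2/5: 2x − 5y = −29. With m = −5/2: 5x + 2y = 29.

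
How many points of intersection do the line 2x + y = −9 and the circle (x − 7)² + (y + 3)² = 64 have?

Substituting the line into the circle gives 5x² + 10x + 21 = 0.
Δ = 100 − 420 = −320.
No real roots: the line does not meet the circle.

0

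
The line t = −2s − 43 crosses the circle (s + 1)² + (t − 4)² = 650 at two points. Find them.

Substitute t = −2s − 43:
5s² + 190s + 1560 = 0  ⟹  s² + 38s + 312 = 0
s = −12 or s = −26, giving (−12, −19) and (−26, 9).

(−26, 9) and (−12, −19)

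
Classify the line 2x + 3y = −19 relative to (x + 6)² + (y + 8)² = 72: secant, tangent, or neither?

secant

Centre (−6, −8), r² = 72. Distance² from centre to line = (−17)²/13 = 289/13.
Since d² < r², the line cuts the circle twice.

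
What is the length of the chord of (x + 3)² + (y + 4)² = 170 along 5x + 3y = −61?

4√34

Express y = (−61 − 5x)/3 and substitute into the circle:
34x² + 544x + 952 = 0  ⟹  x² + 16x + 28 = 0
x = −2 or x = −14, giving (−2, −17) and (−14, 3).
|(−2, −17) − (−14, 3)| = √((12)² + (−20)²) = 4√34.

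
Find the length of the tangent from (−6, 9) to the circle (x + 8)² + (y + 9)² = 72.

16

The centre is (−8, −9) and r = 6√2. The square of the distance from P to the centre is 4 + 324 = 328.
The tangent meets the radius at right angles, so tangent² = |PO|² − r² = 328 − 72 = 256.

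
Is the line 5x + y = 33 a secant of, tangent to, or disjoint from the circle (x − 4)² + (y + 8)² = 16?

Centre (4, −8), r² = 16. Distance² from centre to line = (−21)²/26 = 441/26.
Since d² > r², the line lies outside the circle.

disjoint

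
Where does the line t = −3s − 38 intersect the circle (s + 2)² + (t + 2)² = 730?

(−19, 19) and (−3, −29)

Express t = −3s − 38 and substitute into the circle:
10s² + 220s + 570 = 0  ⟹  s² + 22s + 57 = 0
s = −3 or s = −19, giving (−3, −29) and (−19, 19).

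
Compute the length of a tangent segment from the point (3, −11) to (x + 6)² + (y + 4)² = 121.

With centre O = (−6, −4), |OP|² = 130 and r² = 121.
Power of the point: PT² = |PO|² − r² = 9, so PT = 3.

3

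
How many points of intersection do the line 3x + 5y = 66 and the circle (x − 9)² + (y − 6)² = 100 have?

2

Substituting the line into the circle gives 34x² − 666x + 821 = 0.
Discriminant = (−666)² − 4·34·(821) = 331900 > 0.
Two real roots: the line is a secant.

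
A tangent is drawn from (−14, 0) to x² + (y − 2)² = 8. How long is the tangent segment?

8√3

With centre O = (0, 2), |OP|² = 200 and r² = 8.
The tangent meets the radius at right angles, so tangent² = |PO|² − r² = 200 − 8 = 192.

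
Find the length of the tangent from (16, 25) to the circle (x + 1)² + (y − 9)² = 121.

With centre O = (−1, 9), |OP|² = 545 and r² = 121.
The tangent meets the radius at right angles, so tangent² = |PO|² − r² = 545 − 121 = 424.

2√106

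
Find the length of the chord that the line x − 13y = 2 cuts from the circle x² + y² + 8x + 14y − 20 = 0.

The distance from (−4, −7) to the line is 85/√170, and r² = 85.
Chord = 2√(r² − d²) = 2·√(85/2) = √170.

√170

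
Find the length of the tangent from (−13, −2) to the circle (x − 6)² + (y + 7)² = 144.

11√2

Centre (6, −7), r² = 144. |PO|² = (−19)² + (5)² = 386.
By the tangent–radius right angle, tangent length = √(|PO|² − r²) = √242 = 11√2.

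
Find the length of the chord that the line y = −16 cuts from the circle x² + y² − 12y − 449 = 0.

2

Express y = −16 and substitute into the circle:
x² − 1 = 0
x = 1 or x = −1, giving (1, −16) and (−1, −16).
Chord length = distance between (1, −16) and (−1, −16) = √4 = 2.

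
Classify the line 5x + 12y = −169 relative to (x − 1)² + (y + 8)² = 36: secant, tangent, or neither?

tangent

d² = (5·1 + 12·(−8) − (−169))²/169 = 36; r² = 36.
Since d² = r², the line is tangent.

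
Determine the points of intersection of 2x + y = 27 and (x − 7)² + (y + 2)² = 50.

(12, 3) and (14, −1)

From the line, y = −2x + 27. Substituting:
5x² − 130x + 840 = 0  ⟹  x² − 26x + 168 = 0
x = 14 or x = 12, giving (14, −1) and (12, 3).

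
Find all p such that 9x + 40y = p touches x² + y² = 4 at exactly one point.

The line touches the circle iff its distance from (0, 0) is 2:
|9·0 + 40·0 − p| / √1681 = 2
|p| = 2·41, so p = 82 or p = −82.

p = −82 or p = 82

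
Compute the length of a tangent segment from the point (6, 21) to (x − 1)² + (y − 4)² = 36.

The centre is (1, 4) and r = 6. The square of the distance from P to the centre is 25 + 289 = 314.
The tangent meets the radius at right angles, so tangent² = |PO|² − r² = 314 − 36 = 278.

√278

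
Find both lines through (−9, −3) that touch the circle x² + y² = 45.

2x − y = −15 and x + 2y = −15

Write the tangent as mx − y + (−3 − m·(−9)) = 0 and set its distance from the centre to 3√5:
[m·(9) − (3)]² = 45(m² + 1)
2m² − 3m − 2 = 0, so m = 2 or m = −1/2.
With m = 2: 2x − y = −15. With m = −1/2: x + 2y = −15.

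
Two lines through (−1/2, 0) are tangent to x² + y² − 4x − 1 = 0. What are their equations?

Write the tangent as mx − y + (0 − m·(−1/2)) = 0 and set its distance from the centre to √5:
[m·(5/2) − (0)]² = 5(m² + 1)
m² − 4 = 0, so m = −2 or m = 2.
With m = −2: 2x + y = −1. With m = 2: 2x − y = −1.

2x + y = −1 and 2x − y = −1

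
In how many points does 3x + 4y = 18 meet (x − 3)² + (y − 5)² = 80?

2

Substituting the line into the circle gives 25x² − 84x − 1132 = 0.
Discriminant = (−84)² − 4·25·(−1132) = 120256 > 0.
Two real roots: the line is a secant.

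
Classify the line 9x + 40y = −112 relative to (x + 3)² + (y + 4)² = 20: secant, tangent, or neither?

secant

Centre (−3, −4), r² = 20. Distance² from centre to line = (−75)²/1681 = 5625/1681.
Since d² < r², the line cuts the circle twice.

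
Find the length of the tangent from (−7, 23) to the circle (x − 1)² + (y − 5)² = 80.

2√77

Centre (1, 5), r² = 80. |PO|² = (−8)² + (18)² = 388.
The tangent meets the radius at right angles, so tangent² = |PO|² − r² = 388 − 80 = 308.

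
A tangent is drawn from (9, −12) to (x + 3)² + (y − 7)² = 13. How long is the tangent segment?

2√123

Centre (−3, 7), r² = 13. |PO|² = (12)² + (−19)² = 505.
The tangent meets the radius at right angles, so tangent² = |PO|² − r² = 505 − 13 = 492.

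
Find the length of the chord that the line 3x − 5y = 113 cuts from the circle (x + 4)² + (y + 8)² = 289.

3√34

Substitute y = (−113 + 3x)/5:
34x² − 238x − 1496 = 0  ⟹  x² − 7x − 44 = 0
x = 11 or x = −4, giving (11, −16) and (−4, −25).
|(11, −16) − (−4, −25)| = √((15)² + (9)²) = 3√34.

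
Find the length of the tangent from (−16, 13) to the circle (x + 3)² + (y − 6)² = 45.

√173

The centre is (−3, 6) and r = 3√5. The square of the distance from P to the centre is 169 + 49 = 218.
By the tangent–radius right angle, tangent length = √(|PO|² − r²) = √173.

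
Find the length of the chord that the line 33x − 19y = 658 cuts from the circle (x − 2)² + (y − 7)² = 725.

The distance from (2, 7) to the line is 725/√1450, and r² = 725.
Chord = 2√(r² − d²) = 2·√(725/2) = 5√58.

5√58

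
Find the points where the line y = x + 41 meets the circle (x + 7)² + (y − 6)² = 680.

From the line, y = x + 41. Substituting:
2x² + 84x + 594 = 0  ⟹  x² + 42x + 297 = 0
x = −9 or x = −33, giving (−9, 32) and (−33, 8).

(−33, 8) and (−9, 32)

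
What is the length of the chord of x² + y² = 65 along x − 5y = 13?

3√26

The distance from (0, 0) to the line is 13/√26, and r² = 65.
Half the chord is √(r² − d²) = √(117/2), so the full chord is 3√26.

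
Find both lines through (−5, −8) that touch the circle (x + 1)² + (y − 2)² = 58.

3x − 7y = 41 and 7x + 3y = −59

A line y − (−8) = m(x − (−5)) is tangent when its distance from (−1, 2) is √58:
[m·(4) − (10)]² = 58(m² + 1)
21m² + 40m − 21 = 0, so m = 3/7 or m = −7/3.
Through (−5, −8) these give 3x − 7y = 41 and 7x + 3y = −59.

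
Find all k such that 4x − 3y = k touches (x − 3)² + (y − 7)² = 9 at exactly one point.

The line touches the circle iff its distance from (3, 7) is 3:
|4·3 − 3·7 − k| / √25 = 3
|k − (−9)| = 3·5, so k = 6 or k = −24.

k = −24 or k = 6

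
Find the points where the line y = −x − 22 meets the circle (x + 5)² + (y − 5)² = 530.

Substitute y = −x − 22:
2x² + 64x + 224 = 0  ⟹  x² + 32x + 112 = 0
x = −4 or x = −28, giving (−4, −18) and (−28, 6).

(−28, 6) and (−4, −18)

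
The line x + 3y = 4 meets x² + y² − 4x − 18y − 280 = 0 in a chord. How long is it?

Express y = (4 − x)/3 and substitute into the circle:
10x² + 10x − 2720 = 0  ⟹  x² + x − 272 = 0
x = 16 or x = −17, giving (16, −4) and (−17, 7).
Chord length = distance between (16, −4) and (−17, 7) = √1210 = 11√10.

11√10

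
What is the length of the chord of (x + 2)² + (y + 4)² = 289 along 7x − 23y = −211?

17√2

From the line, y = (211 + 7x)/23. Substituting:
578x² + 6358x − 58956 = 0  ⟹  x² + 11x − 102 = 0
x = 6 or x = −17, giving (6, 11) and (−17, 4).
|(6, 11) − (−17, 4)| = √((23)² + (7)²) = 17√2.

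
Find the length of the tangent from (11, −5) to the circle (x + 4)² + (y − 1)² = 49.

The centre is (−4, 1) and r = 7. The square of the distance from P to the centre is 225 + 36 = 261.
The tangent meets the radius at right angles, so tangent² = |PO|² − r² = 261 − 49 = 212.

2√53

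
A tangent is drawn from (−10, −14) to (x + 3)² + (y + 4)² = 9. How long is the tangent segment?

Centre (−3, −4), r² = 9. |PO|² = (−7)² + (−10)² = 149.
The tangent meets the radius at right angles, so tangent² = |PO|² − r² = 149 − 9 = 140.

2√35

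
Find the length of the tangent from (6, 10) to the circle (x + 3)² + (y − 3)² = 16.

The centre is (−3, 3) and r = 4. The square of the distance from P to the centre is 81 + 49 = 130.
By the tangent–radius right angle, tangent length = √(|PO|² − r²) = √114.

√114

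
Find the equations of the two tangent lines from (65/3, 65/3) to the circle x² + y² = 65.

7x − 4y = 65 and 4x − 7y = −65

A line y − (65/3) = m(x − (65/3)) is tangent when its distance from (0, 0) is √65:
[m·(−65/3) − (−65/3)]² = 65(m² + 1)
28m² − 65m + 28 = 0, so m = 7/4 or m = 4/7.
Through (65/3, 65/3) these give 7x − 4y = 65 and 4x − 7y = −65.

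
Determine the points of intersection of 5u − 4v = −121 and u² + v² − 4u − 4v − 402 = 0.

(−17, 9) and (−9, 19)

Substitute v = (121 + 5u)/4:
41u² + 1066u + 6273 = 0  ⟹  u² + 26u + 153 = 0
u = −9 or u = −17, giving (−9, 19) and (−17, 9).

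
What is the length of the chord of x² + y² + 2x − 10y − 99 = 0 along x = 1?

The distance from (−1, 5) to the line is 2, and r² = 125.
Half the chord is √(r² − d²) = √(121), so the full chord is 22.

22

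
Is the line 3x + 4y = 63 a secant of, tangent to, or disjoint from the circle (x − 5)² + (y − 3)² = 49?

disjoint

d² = (3·5 + 4·3 − (63))²/25 = 1296/25; r² = 49.
Since d² > r², the line lies outside the circle.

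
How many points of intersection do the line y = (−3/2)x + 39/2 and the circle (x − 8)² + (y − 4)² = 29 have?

Substituting the line into the circle gives 13x² − 250x + 1101 = 0.
Δ = 62500 − 57252 = 5248.
Two real roots: the line is a secant.

2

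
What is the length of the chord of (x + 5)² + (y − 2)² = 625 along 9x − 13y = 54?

15√10

Substitute y = (−54 + 9x)/13:
250x² + 250x − 95000 = 0  ⟹  x² + x − 380 = 0
x = 19 or x = −20, giving (19, 9) and (−20, −18).
|(19, 9) − (−20, −18)| = √((39)² + (27)²) = 15√10.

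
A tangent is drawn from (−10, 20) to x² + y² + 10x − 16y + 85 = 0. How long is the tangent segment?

√165

Centre (−5, 8), r² = 4. |PO|² = (−5)² + (12)² = 169.
Power of the point: PT² = |PO|² − r² = 165, so PT = √165.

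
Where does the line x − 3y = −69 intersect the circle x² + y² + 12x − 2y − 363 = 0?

(−18, 17) and (−6, 21)

Substitute y = (69 + x)/3:
10x² + 240x + 1080 = 0  ⟹  x² + 24x + 108 = 0
x = −6 or x = −18, giving (−6, 21) and (−18, 17).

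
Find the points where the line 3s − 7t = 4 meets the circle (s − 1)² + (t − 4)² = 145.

(−8, −4) and (13, 5)

Express t = (−4 + 3s)/7 and substitute into the circle:
58s² − 290s − 6032 = 0  ⟹  s² − 5s − 104 = 0
s = 13 or s = −8, giving (13, 5) and (−8, −4).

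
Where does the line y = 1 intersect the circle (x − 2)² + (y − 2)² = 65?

Substitute y = 1:
x² − 4x − 60 = 0
x = 10 or x = −6, giving (10, 1) and (−6, 1).

(−6, 1) and (10, 1)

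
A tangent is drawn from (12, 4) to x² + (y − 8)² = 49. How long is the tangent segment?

The centre is (0, 8) and r = 7. The square of the distance from P to the centre is 144 + 16 = 160.
The tangent meets the radius at right angles, so tangent² = |PO|² − r² = 160 − 49 = 111.

√111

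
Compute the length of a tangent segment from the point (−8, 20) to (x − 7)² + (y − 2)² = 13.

2√134

The centre is (7, 2) and r = √13. The square of the distance from P to the centre is 225 + 324 = 549.
The tangent meets the radius at right angles, so tangent² = |PO|² − r² = 549 − 13 = 536.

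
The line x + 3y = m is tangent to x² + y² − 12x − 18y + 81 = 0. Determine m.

The line touches the circle iff its distance from (6, 9) is 6:
|1·6 + 3·9 − m| / √10 = 6
|m − (33)| = 6√10.

m = 33 ± 6√10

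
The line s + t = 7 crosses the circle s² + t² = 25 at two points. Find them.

(3, 4) and (4, 3)

Substitute t = −s + 7:
2s² − 14s + 24 = 0  ⟹  s² − 7s + 12 = 0
s = 4 or s = 3, giving (4, 3) and (3, 4).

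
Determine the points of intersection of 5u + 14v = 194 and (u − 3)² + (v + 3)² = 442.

(−6, 16) and (22, 6)

Substitute v = (194 − 5u)/14:
221u² − 3536u − 29172 = 0  ⟹  u² − 16u − 132 = 0
u = 22 or u = −6, giving (22, 6) and (−6, 16).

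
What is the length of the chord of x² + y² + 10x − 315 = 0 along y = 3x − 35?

6√10

Centre (−5, 0), r² = 340. Perpendicular distance d from centre to line = |−50| / √10 = 50/√10.
Half the chord is √(r² − d²) = √(90), so the full chord is 6√10.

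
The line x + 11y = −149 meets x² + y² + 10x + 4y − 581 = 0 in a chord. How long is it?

Centre (−5, −2), r² = 610. Perpendicular distance d from centre to line = |122| / √122 = 122/√122.
Chord = 2√(r² − d²) = 2·√(488) = 4√122.

4√122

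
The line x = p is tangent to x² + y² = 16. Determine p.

p = −4 or p = 4

The line touches the circle iff its distance from (0, 0) is 4:
|1·0 + 0·0 − p| / √1 = 4
|p| = 4, so p = 4 or p = −4.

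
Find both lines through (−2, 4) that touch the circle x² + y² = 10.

Write the tangent as mx − y + (4 − m·(−2)) = 0 and set its distance from the centre to √10:
[m·(2) − (−4)]² = 10(m² + 1)
3m² − 8m − 3 = 0, so m = 3 or m = −1/3.
With m = 3: 3x − y = −10. With m = −1/3: x + 3y = 10.

3x − y = −10 and x + 3y = 10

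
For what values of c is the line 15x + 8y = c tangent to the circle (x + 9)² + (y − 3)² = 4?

The line touches the circle iff its distance from (−9, 3) is 2:
|15·(−9) + 8·3 − c| / √289 = 2
|c − (−111)| = 2·17, so c = −77 or c = −145.

c = −145 or c = −77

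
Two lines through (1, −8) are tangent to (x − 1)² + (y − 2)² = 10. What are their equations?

A line y − (−8) = m(x − (1)) is tangent when its distance from (1, 2) is √10:
(0m − (10))² = 10(m² + 1)
m² − 9 = 0, so m = 3 or m = −3.
With m = 3: 3x − y = 11. With m = −3: 3x + y = −5.

3x − y = 11 and 3x + y = −5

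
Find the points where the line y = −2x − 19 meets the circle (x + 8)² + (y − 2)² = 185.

(−16, 13) and (−4, −11)

From the line, y = −2x − 19. Substituting:
5x² + 100x + 320 = 0  ⟹  x² + 20x + 64 = 0
x = −4 or x = −16, giving (−4, −11) and (−16, 13).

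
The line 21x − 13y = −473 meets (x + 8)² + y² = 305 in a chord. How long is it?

Centre (−8, 0), r² = 305. Perpendicular distance d from centre to line = |305| / √610 = 305/√610.
Half the chord is √(r² − d²) = √(305/2), so the full chord is √610.

√610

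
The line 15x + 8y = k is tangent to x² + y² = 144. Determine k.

Tangency holds when the distance from the centre (0, 0) to the line equals the radius 12:
|15·0 + 8·0 − k| / √289 = 12
|k| = 12·17, so k = 204 or k = −204.

k = −204 or k = 204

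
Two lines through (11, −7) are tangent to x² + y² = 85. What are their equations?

A line y − (−7) = m(x − (11)) is tangent when its distance from (0, 0) is √85:
(−11m − (7))² = 85(m² + 1)
18m² + 77m − 18 = 0, so m = −9/2 or m = 2/9.
Through (11, −7) these give 9x + 2y = 85 and 2x − 9y = 85.

9x + 2y = 85 and 2x − 9y = 85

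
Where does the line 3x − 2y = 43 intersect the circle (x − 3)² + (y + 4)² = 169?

Express y = (−43 + 3x)/2 and substitute into the circle:
13x² − 234x + 585 = 0  ⟹  x² − 18x + 45 = 0
x = 15 or x = 3, giving (15, 1) and (3, −17).

(3, −17) and (15, 1)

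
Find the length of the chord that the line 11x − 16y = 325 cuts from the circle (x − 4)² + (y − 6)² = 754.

Centre (4, 6), r² = 754. Perpendicular distance d from centre to line = |−377| / √377 = 377/√377.
Half the chord is √(r² − d²) = √(377), so the full chord is 2√377.

2√377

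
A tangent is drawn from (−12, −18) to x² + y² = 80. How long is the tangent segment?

2√97

The centre is (0, 0) and r = 4√5. The square of the distance from P to the centre is 144 + 324 = 468.
The tangent meets the radius at right angles, so tangent² = |PO|² − r² = 468 − 80 = 388.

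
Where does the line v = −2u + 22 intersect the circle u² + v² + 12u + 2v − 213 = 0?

(7, 8) and (9, 4)

From the line, v = −2u + 22. Substituting:
5u² − 80u + 315 = 0  ⟹  u² − 16u + 63 = 0
u = 9 or u = 7, giving (9, 4) and (7, 8).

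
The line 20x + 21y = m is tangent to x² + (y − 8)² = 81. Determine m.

For a tangent, require d(centre, line) = r = 9.
|20·0 + 21·8 − m| / √841 = 9
|m − (168)| = 9·29, so m = 429 or m = −93.

m = −93 or m = 429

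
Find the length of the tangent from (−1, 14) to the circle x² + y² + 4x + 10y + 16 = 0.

√349

With centre O = (−2, −5), |OP|² = 362 and r² = 13.
By the tangent–radius right angle, tangent length = √(|PO|² − r²) = √349.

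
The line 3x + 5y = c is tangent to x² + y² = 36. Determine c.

c = ±6√34

Tangency holds when the distance from the centre (0, 0) to the line equals the radius 6:
|3·0 + 5·0 − c| / √34 = 6
|c| = 6√34.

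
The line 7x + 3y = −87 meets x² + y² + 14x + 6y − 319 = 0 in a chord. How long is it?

5√58

From the line, y = (−87 − 7x)/3. Substituting:
58x² + 1218x + 3132 = 0  ⟹  x² + 21x + 54 = 0
x = −3 or x = −18, giving (−3, −22) and (−18, 13).
Chord length = distance between (−3, −22) and (−18, 13) = √1450 = 5√58.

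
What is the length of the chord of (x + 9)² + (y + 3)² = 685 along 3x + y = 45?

The distance from (−9, −3) to the line is 75/√10, and r² = 685.
Half the chord is √(r² − d²) = √(245/2), so the full chord is 7√10.

7√10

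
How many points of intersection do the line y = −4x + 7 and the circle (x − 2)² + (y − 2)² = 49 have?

Substituting the line into the circle gives 17x² − 44x − 20 = 0.
Discriminant = (−44)² − 4·17·(−20) = 3296 > 0.
Two real roots: the line is a secant.

2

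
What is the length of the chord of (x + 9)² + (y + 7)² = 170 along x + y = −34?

4√2

From the line, y = −x − 34. Substituting:
2x² + 72x + 640 = 0  ⟹  x² + 36x + 320 = 0
x = −16 or x = −20, giving (−16, −18) and (−20, −14).
Chord length = distance between (−16, −18) and (−20, −14) = √32 = 4√2.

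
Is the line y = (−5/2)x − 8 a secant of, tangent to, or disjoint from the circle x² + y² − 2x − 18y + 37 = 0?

disjoint

Substituting the line into the circle gives 29x² + 332x + 980 = 0.
Discriminant = (332)² − 4·29·(980) = −3456 < 0.
No real roots: the line does not meet the circle.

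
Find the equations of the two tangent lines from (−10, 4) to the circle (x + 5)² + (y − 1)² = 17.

A line y − (4) = m(x − (−10)) is tangent when its distance from (−5, 1) is √17:
(5m − (−3))² = 17(m² + 1)
4m² + 15m − 4 = 0, so m = 1/4 or m = −4.
With m = 1/4: x − 4y = −26. With m = −4: 4x + y = −36.

x − 4y = −26 and 4x + y = −36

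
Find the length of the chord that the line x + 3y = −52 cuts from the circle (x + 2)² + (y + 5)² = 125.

√10

From the line, y = (−52 − x)/3. Substituting:
10x² + 110x + 280 = 0  ⟹  x² + 11x + 28 = 0
x = −4 or x = −7, giving (−4, −16) and (−7, −15).
|(−4, −16) − (−7, −15)| = √((3)² + (−1)²) = √10.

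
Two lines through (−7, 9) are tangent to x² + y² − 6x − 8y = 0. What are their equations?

4x + 3y = −1 and y = 9

Write the tangent as mx − y + (9 − m·(−7)) = 0 and set its distance from the centre to 5:
(10m − (−5))² = 25(m² + 1)
3m² + 4m = 0, so m = −4/3 or m = 0.
With m = −4/3: 4x + 3y = −1. With m = 0: y = 9.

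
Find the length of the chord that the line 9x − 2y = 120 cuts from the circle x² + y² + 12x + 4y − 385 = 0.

2√85

Substitute y = (−120 + 9x)/2:
85x² − 2040x + 11900 = 0  ⟹  x² − 24x + 140 = 0
x = 14 or x = 10, giving (14, 3) and (10, −15).
|(14, 3) − (10, −15)| = √((4)² + (18)²) = 2√85.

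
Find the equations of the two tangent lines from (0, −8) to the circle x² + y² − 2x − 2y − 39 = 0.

5x + 4y = −32 and 4x − 5y = 40

Let a tangent through (0, −8) have slope m. Its distance from (1, 1) must equal √41:
[m·(1) − (9)]² = 41(m² + 1)
20m² + 9m − 20 = 0, so m = −5/4 or m = 4/5.
With m = −5/4: 5x + 4y = −32. With m = 4/5: 4x − 5y = 40.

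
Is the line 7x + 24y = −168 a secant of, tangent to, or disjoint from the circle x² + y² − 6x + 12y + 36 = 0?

Centre (3, −6), r² = 9. Distance² from centre to line = (45)²/625 = 81/25.
Since d² < r², the line cuts the circle twice.

secant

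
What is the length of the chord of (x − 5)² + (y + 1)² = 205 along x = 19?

6

Centre (5, −1), r² = 205. Perpendicular distance d from centre to line = |−14| / √1 = 14.
Chord = 2√(r² − d²) = 2·√(9) = 6.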